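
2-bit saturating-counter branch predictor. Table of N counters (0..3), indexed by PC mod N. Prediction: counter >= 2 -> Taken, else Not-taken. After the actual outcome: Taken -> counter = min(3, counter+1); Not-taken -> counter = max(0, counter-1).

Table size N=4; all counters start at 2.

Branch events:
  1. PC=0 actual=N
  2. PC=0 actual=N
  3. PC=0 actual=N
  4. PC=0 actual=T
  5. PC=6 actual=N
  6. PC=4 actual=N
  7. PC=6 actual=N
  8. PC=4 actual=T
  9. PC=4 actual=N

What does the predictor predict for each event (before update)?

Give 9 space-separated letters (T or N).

Ev 1: PC=0 idx=0 pred=T actual=N -> ctr[0]=1
Ev 2: PC=0 idx=0 pred=N actual=N -> ctr[0]=0
Ev 3: PC=0 idx=0 pred=N actual=N -> ctr[0]=0
Ev 4: PC=0 idx=0 pred=N actual=T -> ctr[0]=1
Ev 5: PC=6 idx=2 pred=T actual=N -> ctr[2]=1
Ev 6: PC=4 idx=0 pred=N actual=N -> ctr[0]=0
Ev 7: PC=6 idx=2 pred=N actual=N -> ctr[2]=0
Ev 8: PC=4 idx=0 pred=N actual=T -> ctr[0]=1
Ev 9: PC=4 idx=0 pred=N actual=N -> ctr[0]=0

Answer: T N N N T N N N N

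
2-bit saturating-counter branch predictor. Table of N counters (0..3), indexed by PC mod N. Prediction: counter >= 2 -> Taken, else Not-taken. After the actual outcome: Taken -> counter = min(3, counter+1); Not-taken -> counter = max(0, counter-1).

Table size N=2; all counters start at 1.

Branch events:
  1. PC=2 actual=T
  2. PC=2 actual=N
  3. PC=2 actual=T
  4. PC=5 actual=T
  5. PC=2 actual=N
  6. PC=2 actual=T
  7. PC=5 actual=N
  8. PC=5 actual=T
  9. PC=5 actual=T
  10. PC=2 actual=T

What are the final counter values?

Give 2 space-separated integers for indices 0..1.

Answer: 3 3

Derivation:
Ev 1: PC=2 idx=0 pred=N actual=T -> ctr[0]=2
Ev 2: PC=2 idx=0 pred=T actual=N -> ctr[0]=1
Ev 3: PC=2 idx=0 pred=N actual=T -> ctr[0]=2
Ev 4: PC=5 idx=1 pred=N actual=T -> ctr[1]=2
Ev 5: PC=2 idx=0 pred=T actual=N -> ctr[0]=1
Ev 6: PC=2 idx=0 pred=N actual=T -> ctr[0]=2
Ev 7: PC=5 idx=1 pred=T actual=N -> ctr[1]=1
Ev 8: PC=5 idx=1 pred=N actual=T -> ctr[1]=2
Ev 9: PC=5 idx=1 pred=T actual=T -> ctr[1]=3
Ev 10: PC=2 idx=0 pred=T actual=T -> ctr[0]=3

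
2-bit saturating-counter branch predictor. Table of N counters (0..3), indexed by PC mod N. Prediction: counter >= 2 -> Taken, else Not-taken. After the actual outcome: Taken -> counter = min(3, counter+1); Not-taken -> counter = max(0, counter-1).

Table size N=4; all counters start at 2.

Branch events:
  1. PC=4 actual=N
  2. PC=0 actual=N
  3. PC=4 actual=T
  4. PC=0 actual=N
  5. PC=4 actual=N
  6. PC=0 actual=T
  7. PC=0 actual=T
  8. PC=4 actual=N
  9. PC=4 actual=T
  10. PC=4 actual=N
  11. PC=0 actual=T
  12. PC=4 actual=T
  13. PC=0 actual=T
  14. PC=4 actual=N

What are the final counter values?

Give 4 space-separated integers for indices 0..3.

Answer: 2 2 2 2

Derivation:
Ev 1: PC=4 idx=0 pred=T actual=N -> ctr[0]=1
Ev 2: PC=0 idx=0 pred=N actual=N -> ctr[0]=0
Ev 3: PC=4 idx=0 pred=N actual=T -> ctr[0]=1
Ev 4: PC=0 idx=0 pred=N actual=N -> ctr[0]=0
Ev 5: PC=4 idx=0 pred=N actual=N -> ctr[0]=0
Ev 6: PC=0 idx=0 pred=N actual=T -> ctr[0]=1
Ev 7: PC=0 idx=0 pred=N actual=T -> ctr[0]=2
Ev 8: PC=4 idx=0 pred=T actual=N -> ctr[0]=1
Ev 9: PC=4 idx=0 pred=N actual=T -> ctr[0]=2
Ev 10: PC=4 idx=0 pred=T actual=N -> ctr[0]=1
Ev 11: PC=0 idx=0 pred=N actual=T -> ctr[0]=2
Ev 12: PC=4 idx=0 pred=T actual=T -> ctr[0]=3
Ev 13: PC=0 idx=0 pred=T actual=T -> ctr[0]=3
Ev 14: PC=4 idx=0 pred=T actual=N -> ctr[0]=2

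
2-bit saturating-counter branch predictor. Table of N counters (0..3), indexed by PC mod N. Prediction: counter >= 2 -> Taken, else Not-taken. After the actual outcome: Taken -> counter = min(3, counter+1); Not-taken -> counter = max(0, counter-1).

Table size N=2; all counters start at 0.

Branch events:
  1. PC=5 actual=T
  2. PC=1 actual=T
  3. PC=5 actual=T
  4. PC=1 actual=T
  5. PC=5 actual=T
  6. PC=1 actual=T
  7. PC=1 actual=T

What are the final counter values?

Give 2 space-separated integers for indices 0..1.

Ev 1: PC=5 idx=1 pred=N actual=T -> ctr[1]=1
Ev 2: PC=1 idx=1 pred=N actual=T -> ctr[1]=2
Ev 3: PC=5 idx=1 pred=T actual=T -> ctr[1]=3
Ev 4: PC=1 idx=1 pred=T actual=T -> ctr[1]=3
Ev 5: PC=5 idx=1 pred=T actual=T -> ctr[1]=3
Ev 6: PC=1 idx=1 pred=T actual=T -> ctr[1]=3
Ev 7: PC=1 idx=1 pred=T actual=T -> ctr[1]=3

Answer: 0 3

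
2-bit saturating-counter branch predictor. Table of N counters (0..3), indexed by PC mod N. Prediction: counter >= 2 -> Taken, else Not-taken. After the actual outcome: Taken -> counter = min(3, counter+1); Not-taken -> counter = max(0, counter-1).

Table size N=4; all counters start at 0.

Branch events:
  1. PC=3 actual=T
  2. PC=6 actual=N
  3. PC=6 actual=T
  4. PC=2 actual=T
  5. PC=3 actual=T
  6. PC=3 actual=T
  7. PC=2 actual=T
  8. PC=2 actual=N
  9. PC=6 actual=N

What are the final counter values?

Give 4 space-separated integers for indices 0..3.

Answer: 0 0 1 3

Derivation:
Ev 1: PC=3 idx=3 pred=N actual=T -> ctr[3]=1
Ev 2: PC=6 idx=2 pred=N actual=N -> ctr[2]=0
Ev 3: PC=6 idx=2 pred=N actual=T -> ctr[2]=1
Ev 4: PC=2 idx=2 pred=N actual=T -> ctr[2]=2
Ev 5: PC=3 idx=3 pred=N actual=T -> ctr[3]=2
Ev 6: PC=3 idx=3 pred=T actual=T -> ctr[3]=3
Ev 7: PC=2 idx=2 pred=T actual=T -> ctr[2]=3
Ev 8: PC=2 idx=2 pred=T actual=N -> ctr[2]=2
Ev 9: PC=6 idx=2 pred=T actual=N -> ctr[2]=1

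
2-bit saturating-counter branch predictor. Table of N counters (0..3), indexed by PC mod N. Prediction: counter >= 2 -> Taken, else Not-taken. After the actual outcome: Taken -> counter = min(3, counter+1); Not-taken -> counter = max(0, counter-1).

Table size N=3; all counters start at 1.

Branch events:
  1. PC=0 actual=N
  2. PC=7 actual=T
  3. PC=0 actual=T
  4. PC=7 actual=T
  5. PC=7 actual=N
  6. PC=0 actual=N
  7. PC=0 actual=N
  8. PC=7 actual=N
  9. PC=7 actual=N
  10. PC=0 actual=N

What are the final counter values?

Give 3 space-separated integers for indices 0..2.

Answer: 0 0 1

Derivation:
Ev 1: PC=0 idx=0 pred=N actual=N -> ctr[0]=0
Ev 2: PC=7 idx=1 pred=N actual=T -> ctr[1]=2
Ev 3: PC=0 idx=0 pred=N actual=T -> ctr[0]=1
Ev 4: PC=7 idx=1 pred=T actual=T -> ctr[1]=3
Ev 5: PC=7 idx=1 pred=T actual=N -> ctr[1]=2
Ev 6: PC=0 idx=0 pred=N actual=N -> ctr[0]=0
Ev 7: PC=0 idx=0 pred=N actual=N -> ctr[0]=0
Ev 8: PC=7 idx=1 pred=T actual=N -> ctr[1]=1
Ev 9: PC=7 idx=1 pred=N actual=N -> ctr[1]=0
Ev 10: PC=0 idx=0 pred=N actual=N -> ctr[0]=0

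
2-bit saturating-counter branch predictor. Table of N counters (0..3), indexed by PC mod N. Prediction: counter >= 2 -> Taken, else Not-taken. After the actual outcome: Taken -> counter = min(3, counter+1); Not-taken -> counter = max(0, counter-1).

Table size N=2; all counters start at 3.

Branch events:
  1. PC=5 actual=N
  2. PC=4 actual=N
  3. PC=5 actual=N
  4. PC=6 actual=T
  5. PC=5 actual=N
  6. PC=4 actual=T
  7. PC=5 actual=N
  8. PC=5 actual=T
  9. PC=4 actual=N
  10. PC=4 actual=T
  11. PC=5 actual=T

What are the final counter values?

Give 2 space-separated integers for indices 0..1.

Ev 1: PC=5 idx=1 pred=T actual=N -> ctr[1]=2
Ev 2: PC=4 idx=0 pred=T actual=N -> ctr[0]=2
Ev 3: PC=5 idx=1 pred=T actual=N -> ctr[1]=1
Ev 4: PC=6 idx=0 pred=T actual=T -> ctr[0]=3
Ev 5: PC=5 idx=1 pred=N actual=N -> ctr[1]=0
Ev 6: PC=4 idx=0 pred=T actual=T -> ctr[0]=3
Ev 7: PC=5 idx=1 pred=N actual=N -> ctr[1]=0
Ev 8: PC=5 idx=1 pred=N actual=T -> ctr[1]=1
Ev 9: PC=4 idx=0 pred=T actual=N -> ctr[0]=2
Ev 10: PC=4 idx=0 pred=T actual=T -> ctr[0]=3
Ev 11: PC=5 idx=1 pred=N actual=T -> ctr[1]=2

Answer: 3 2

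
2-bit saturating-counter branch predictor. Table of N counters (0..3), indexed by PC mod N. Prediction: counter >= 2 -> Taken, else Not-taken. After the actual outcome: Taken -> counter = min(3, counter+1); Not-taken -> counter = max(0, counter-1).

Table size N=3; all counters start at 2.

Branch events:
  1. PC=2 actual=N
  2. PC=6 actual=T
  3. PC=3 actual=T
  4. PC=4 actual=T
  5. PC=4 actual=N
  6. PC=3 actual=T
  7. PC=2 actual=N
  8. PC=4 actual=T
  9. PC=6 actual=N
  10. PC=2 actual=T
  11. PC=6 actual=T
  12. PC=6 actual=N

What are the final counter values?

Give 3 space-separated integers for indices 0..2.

Answer: 2 3 1

Derivation:
Ev 1: PC=2 idx=2 pred=T actual=N -> ctr[2]=1
Ev 2: PC=6 idx=0 pred=T actual=T -> ctr[0]=3
Ev 3: PC=3 idx=0 pred=T actual=T -> ctr[0]=3
Ev 4: PC=4 idx=1 pred=T actual=T -> ctr[1]=3
Ev 5: PC=4 idx=1 pred=T actual=N -> ctr[1]=2
Ev 6: PC=3 idx=0 pred=T actual=T -> ctr[0]=3
Ev 7: PC=2 idx=2 pred=N actual=N -> ctr[2]=0
Ev 8: PC=4 idx=1 pred=T actual=T -> ctr[1]=3
Ev 9: PC=6 idx=0 pred=T actual=N -> ctr[0]=2
Ev 10: PC=2 idx=2 pred=N actual=T -> ctr[2]=1
Ev 11: PC=6 idx=0 pred=T actual=T -> ctr[0]=3
Ev 12: PC=6 idx=0 pred=T actual=N -> ctr[0]=2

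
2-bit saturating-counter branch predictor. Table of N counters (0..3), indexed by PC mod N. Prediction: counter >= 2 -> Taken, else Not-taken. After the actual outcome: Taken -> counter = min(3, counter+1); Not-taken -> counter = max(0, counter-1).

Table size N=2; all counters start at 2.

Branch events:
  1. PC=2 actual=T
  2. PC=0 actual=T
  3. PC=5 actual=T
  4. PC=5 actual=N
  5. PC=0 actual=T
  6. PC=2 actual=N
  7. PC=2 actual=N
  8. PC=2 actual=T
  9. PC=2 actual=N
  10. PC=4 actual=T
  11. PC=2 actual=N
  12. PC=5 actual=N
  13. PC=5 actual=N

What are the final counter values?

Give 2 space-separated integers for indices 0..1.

Answer: 1 0

Derivation:
Ev 1: PC=2 idx=0 pred=T actual=T -> ctr[0]=3
Ev 2: PC=0 idx=0 pred=T actual=T -> ctr[0]=3
Ev 3: PC=5 idx=1 pred=T actual=T -> ctr[1]=3
Ev 4: PC=5 idx=1 pred=T actual=N -> ctr[1]=2
Ev 5: PC=0 idx=0 pred=T actual=T -> ctr[0]=3
Ev 6: PC=2 idx=0 pred=T actual=N -> ctr[0]=2
Ev 7: PC=2 idx=0 pred=T actual=N -> ctr[0]=1
Ev 8: PC=2 idx=0 pred=N actual=T -> ctr[0]=2
Ev 9: PC=2 idx=0 pred=T actual=N -> ctr[0]=1
Ev 10: PC=4 idx=0 pred=N actual=T -> ctr[0]=2
Ev 11: PC=2 idx=0 pred=T actual=N -> ctr[0]=1
Ev 12: PC=5 idx=1 pred=T actual=N -> ctr[1]=1
Ev 13: PC=5 idx=1 pred=N actual=N -> ctr[1]=0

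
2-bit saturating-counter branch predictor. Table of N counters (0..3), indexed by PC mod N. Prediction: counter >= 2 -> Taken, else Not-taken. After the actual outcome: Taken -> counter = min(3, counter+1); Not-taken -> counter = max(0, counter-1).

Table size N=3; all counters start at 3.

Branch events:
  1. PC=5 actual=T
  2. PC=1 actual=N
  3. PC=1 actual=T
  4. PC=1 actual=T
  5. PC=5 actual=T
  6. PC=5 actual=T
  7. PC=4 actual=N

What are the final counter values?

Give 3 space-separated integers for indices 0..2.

Answer: 3 2 3

Derivation:
Ev 1: PC=5 idx=2 pred=T actual=T -> ctr[2]=3
Ev 2: PC=1 idx=1 pred=T actual=N -> ctr[1]=2
Ev 3: PC=1 idx=1 pred=T actual=T -> ctr[1]=3
Ev 4: PC=1 idx=1 pred=T actual=T -> ctr[1]=3
Ev 5: PC=5 idx=2 pred=T actual=T -> ctr[2]=3
Ev 6: PC=5 idx=2 pred=T actual=T -> ctr[2]=3
Ev 7: PC=4 idx=1 pred=T actual=N -> ctr[1]=2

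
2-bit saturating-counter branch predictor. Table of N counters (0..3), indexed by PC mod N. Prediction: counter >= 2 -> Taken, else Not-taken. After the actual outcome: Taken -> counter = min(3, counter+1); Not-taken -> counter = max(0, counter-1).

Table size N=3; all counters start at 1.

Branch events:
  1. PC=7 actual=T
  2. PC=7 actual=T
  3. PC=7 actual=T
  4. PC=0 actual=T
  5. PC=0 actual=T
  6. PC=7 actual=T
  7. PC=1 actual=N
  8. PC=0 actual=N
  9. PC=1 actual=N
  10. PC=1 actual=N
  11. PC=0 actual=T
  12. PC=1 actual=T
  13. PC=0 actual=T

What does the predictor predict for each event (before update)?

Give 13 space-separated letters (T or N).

Ev 1: PC=7 idx=1 pred=N actual=T -> ctr[1]=2
Ev 2: PC=7 idx=1 pred=T actual=T -> ctr[1]=3
Ev 3: PC=7 idx=1 pred=T actual=T -> ctr[1]=3
Ev 4: PC=0 idx=0 pred=N actual=T -> ctr[0]=2
Ev 5: PC=0 idx=0 pred=T actual=T -> ctr[0]=3
Ev 6: PC=7 idx=1 pred=T actual=T -> ctr[1]=3
Ev 7: PC=1 idx=1 pred=T actual=N -> ctr[1]=2
Ev 8: PC=0 idx=0 pred=T actual=N -> ctr[0]=2
Ev 9: PC=1 idx=1 pred=T actual=N -> ctr[1]=1
Ev 10: PC=1 idx=1 pred=N actual=N -> ctr[1]=0
Ev 11: PC=0 idx=0 pred=T actual=T -> ctr[0]=3
Ev 12: PC=1 idx=1 pred=N actual=T -> ctr[1]=1
Ev 13: PC=0 idx=0 pred=T actual=T -> ctr[0]=3

Answer: N T T N T T T T T N T N T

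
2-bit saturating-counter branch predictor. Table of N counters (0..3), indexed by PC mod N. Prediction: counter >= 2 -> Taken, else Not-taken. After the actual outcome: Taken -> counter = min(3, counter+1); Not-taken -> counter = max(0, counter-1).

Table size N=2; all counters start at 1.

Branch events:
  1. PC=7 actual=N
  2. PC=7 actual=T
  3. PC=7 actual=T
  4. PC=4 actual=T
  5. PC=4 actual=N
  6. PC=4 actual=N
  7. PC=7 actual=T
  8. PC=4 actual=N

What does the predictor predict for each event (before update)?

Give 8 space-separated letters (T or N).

Answer: N N N N T N T N

Derivation:
Ev 1: PC=7 idx=1 pred=N actual=N -> ctr[1]=0
Ev 2: PC=7 idx=1 pred=N actual=T -> ctr[1]=1
Ev 3: PC=7 idx=1 pred=N actual=T -> ctr[1]=2
Ev 4: PC=4 idx=0 pred=N actual=T -> ctr[0]=2
Ev 5: PC=4 idx=0 pred=T actual=N -> ctr[0]=1
Ev 6: PC=4 idx=0 pred=N actual=N -> ctr[0]=0
Ev 7: PC=7 idx=1 pred=T actual=T -> ctr[1]=3
Ev 8: PC=4 idx=0 pred=N actual=N -> ctr[0]=0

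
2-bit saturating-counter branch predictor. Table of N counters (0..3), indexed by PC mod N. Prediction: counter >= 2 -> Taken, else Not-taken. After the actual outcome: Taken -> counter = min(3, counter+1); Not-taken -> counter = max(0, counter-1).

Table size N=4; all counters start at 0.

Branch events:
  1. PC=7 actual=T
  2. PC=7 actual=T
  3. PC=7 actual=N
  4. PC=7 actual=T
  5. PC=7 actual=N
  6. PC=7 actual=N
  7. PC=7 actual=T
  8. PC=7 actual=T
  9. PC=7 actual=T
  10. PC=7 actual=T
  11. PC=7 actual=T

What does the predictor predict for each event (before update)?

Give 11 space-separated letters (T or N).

Answer: N N T N T N N N T T T

Derivation:
Ev 1: PC=7 idx=3 pred=N actual=T -> ctr[3]=1
Ev 2: PC=7 idx=3 pred=N actual=T -> ctr[3]=2
Ev 3: PC=7 idx=3 pred=T actual=N -> ctr[3]=1
Ev 4: PC=7 idx=3 pred=N actual=T -> ctr[3]=2
Ev 5: PC=7 idx=3 pred=T actual=N -> ctr[3]=1
Ev 6: PC=7 idx=3 pred=N actual=N -> ctr[3]=0
Ev 7: PC=7 idx=3 pred=N actual=T -> ctr[3]=1
Ev 8: PC=7 idx=3 pred=N actual=T -> ctr[3]=2
Ev 9: PC=7 idx=3 pred=T actual=T -> ctr[3]=3
Ev 10: PC=7 idx=3 pred=T actual=T -> ctr[3]=3
Ev 11: PC=7 idx=3 pred=T actual=T -> ctr[3]=3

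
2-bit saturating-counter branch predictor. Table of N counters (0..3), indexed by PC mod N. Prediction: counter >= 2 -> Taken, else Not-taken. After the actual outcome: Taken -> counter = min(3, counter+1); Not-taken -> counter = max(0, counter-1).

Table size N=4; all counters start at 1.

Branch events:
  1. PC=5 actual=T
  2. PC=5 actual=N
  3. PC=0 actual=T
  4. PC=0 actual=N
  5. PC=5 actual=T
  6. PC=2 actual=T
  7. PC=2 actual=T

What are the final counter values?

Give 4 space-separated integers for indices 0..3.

Ev 1: PC=5 idx=1 pred=N actual=T -> ctr[1]=2
Ev 2: PC=5 idx=1 pred=T actual=N -> ctr[1]=1
Ev 3: PC=0 idx=0 pred=N actual=T -> ctr[0]=2
Ev 4: PC=0 idx=0 pred=T actual=N -> ctr[0]=1
Ev 5: PC=5 idx=1 pred=N actual=T -> ctr[1]=2
Ev 6: PC=2 idx=2 pred=N actual=T -> ctr[2]=2
Ev 7: PC=2 idx=2 pred=T actual=T -> ctr[2]=3

Answer: 1 2 3 1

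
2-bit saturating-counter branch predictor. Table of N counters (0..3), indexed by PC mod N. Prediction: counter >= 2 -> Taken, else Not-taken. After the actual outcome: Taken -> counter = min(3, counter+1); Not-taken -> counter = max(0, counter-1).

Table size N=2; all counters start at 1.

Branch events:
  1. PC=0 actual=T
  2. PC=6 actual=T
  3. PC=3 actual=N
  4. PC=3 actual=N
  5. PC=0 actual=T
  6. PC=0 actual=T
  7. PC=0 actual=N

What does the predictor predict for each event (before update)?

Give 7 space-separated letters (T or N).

Answer: N T N N T T T

Derivation:
Ev 1: PC=0 idx=0 pred=N actual=T -> ctr[0]=2
Ev 2: PC=6 idx=0 pred=T actual=T -> ctr[0]=3
Ev 3: PC=3 idx=1 pred=N actual=N -> ctr[1]=0
Ev 4: PC=3 idx=1 pred=N actual=N -> ctr[1]=0
Ev 5: PC=0 idx=0 pred=T actual=T -> ctr[0]=3
Ev 6: PC=0 idx=0 pred=T actual=T -> ctr[0]=3
Ev 7: PC=0 idx=0 pred=T actual=N -> ctr[0]=2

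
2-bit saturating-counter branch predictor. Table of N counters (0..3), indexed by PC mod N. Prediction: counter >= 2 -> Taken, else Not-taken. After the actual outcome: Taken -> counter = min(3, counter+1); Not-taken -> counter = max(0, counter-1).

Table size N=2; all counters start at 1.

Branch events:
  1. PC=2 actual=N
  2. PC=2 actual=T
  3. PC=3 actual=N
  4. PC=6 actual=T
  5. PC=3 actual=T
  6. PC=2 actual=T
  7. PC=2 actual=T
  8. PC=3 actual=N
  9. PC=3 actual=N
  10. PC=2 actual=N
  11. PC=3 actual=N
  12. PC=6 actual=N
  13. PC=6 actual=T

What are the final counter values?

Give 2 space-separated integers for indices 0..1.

Answer: 2 0

Derivation:
Ev 1: PC=2 idx=0 pred=N actual=N -> ctr[0]=0
Ev 2: PC=2 idx=0 pred=N actual=T -> ctr[0]=1
Ev 3: PC=3 idx=1 pred=N actual=N -> ctr[1]=0
Ev 4: PC=6 idx=0 pred=N actual=T -> ctr[0]=2
Ev 5: PC=3 idx=1 pred=N actual=T -> ctr[1]=1
Ev 6: PC=2 idx=0 pred=T actual=T -> ctr[0]=3
Ev 7: PC=2 idx=0 pred=T actual=T -> ctr[0]=3
Ev 8: PC=3 idx=1 pred=N actual=N -> ctr[1]=0
Ev 9: PC=3 idx=1 pred=N actual=N -> ctr[1]=0
Ev 10: PC=2 idx=0 pred=T actual=N -> ctr[0]=2
Ev 11: PC=3 idx=1 pred=N actual=N -> ctr[1]=0
Ev 12: PC=6 idx=0 pred=T actual=N -> ctr[0]=1
Ev 13: PC=6 idx=0 pred=N actual=T -> ctr[0]=2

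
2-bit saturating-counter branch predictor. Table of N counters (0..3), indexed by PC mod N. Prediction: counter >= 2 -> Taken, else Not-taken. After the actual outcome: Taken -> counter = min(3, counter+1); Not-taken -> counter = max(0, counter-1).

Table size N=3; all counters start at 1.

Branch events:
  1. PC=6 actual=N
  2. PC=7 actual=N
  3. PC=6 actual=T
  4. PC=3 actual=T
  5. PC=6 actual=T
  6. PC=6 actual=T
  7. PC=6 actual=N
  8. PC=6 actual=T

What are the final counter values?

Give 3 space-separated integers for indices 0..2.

Ev 1: PC=6 idx=0 pred=N actual=N -> ctr[0]=0
Ev 2: PC=7 idx=1 pred=N actual=N -> ctr[1]=0
Ev 3: PC=6 idx=0 pred=N actual=T -> ctr[0]=1
Ev 4: PC=3 idx=0 pred=N actual=T -> ctr[0]=2
Ev 5: PC=6 idx=0 pred=T actual=T -> ctr[0]=3
Ev 6: PC=6 idx=0 pred=T actual=T -> ctr[0]=3
Ev 7: PC=6 idx=0 pred=T actual=N -> ctr[0]=2
Ev 8: PC=6 idx=0 pred=T actual=T -> ctr[0]=3

Answer: 3 0 1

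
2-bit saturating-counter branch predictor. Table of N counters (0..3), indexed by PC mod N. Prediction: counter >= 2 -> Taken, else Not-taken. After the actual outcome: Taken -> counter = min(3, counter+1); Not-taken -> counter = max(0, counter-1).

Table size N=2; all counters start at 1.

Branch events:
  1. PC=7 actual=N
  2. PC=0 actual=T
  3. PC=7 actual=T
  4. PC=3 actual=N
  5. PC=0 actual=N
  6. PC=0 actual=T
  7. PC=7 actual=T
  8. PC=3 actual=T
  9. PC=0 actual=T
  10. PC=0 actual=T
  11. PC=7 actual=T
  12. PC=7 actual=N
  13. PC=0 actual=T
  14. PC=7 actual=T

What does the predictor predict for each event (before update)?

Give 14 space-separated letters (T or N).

Ev 1: PC=7 idx=1 pred=N actual=N -> ctr[1]=0
Ev 2: PC=0 idx=0 pred=N actual=T -> ctr[0]=2
Ev 3: PC=7 idx=1 pred=N actual=T -> ctr[1]=1
Ev 4: PC=3 idx=1 pred=N actual=N -> ctr[1]=0
Ev 5: PC=0 idx=0 pred=T actual=N -> ctr[0]=1
Ev 6: PC=0 idx=0 pred=N actual=T -> ctr[0]=2
Ev 7: PC=7 idx=1 pred=N actual=T -> ctr[1]=1
Ev 8: PC=3 idx=1 pred=N actual=T -> ctr[1]=2
Ev 9: PC=0 idx=0 pred=T actual=T -> ctr[0]=3
Ev 10: PC=0 idx=0 pred=T actual=T -> ctr[0]=3
Ev 11: PC=7 idx=1 pred=T actual=T -> ctr[1]=3
Ev 12: PC=7 idx=1 pred=T actual=N -> ctr[1]=2
Ev 13: PC=0 idx=0 pred=T actual=T -> ctr[0]=3
Ev 14: PC=7 idx=1 pred=T actual=T -> ctr[1]=3

Answer: N N N N T N N N T T T T T T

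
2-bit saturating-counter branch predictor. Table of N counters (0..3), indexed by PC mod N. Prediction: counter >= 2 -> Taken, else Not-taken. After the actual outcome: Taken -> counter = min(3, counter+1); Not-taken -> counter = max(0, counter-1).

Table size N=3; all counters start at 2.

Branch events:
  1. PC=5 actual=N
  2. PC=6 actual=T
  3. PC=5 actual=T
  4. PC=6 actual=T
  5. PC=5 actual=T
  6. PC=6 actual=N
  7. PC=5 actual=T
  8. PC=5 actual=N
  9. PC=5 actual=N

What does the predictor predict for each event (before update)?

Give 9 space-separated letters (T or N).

Answer: T T N T T T T T T

Derivation:
Ev 1: PC=5 idx=2 pred=T actual=N -> ctr[2]=1
Ev 2: PC=6 idx=0 pred=T actual=T -> ctr[0]=3
Ev 3: PC=5 idx=2 pred=N actual=T -> ctr[2]=2
Ev 4: PC=6 idx=0 pred=T actual=T -> ctr[0]=3
Ev 5: PC=5 idx=2 pred=T actual=T -> ctr[2]=3
Ev 6: PC=6 idx=0 pred=T actual=N -> ctr[0]=2
Ev 7: PC=5 idx=2 pred=T actual=T -> ctr[2]=3
Ev 8: PC=5 idx=2 pred=T actual=N -> ctr[2]=2
Ev 9: PC=5 idx=2 pred=T actual=N -> ctr[2]=1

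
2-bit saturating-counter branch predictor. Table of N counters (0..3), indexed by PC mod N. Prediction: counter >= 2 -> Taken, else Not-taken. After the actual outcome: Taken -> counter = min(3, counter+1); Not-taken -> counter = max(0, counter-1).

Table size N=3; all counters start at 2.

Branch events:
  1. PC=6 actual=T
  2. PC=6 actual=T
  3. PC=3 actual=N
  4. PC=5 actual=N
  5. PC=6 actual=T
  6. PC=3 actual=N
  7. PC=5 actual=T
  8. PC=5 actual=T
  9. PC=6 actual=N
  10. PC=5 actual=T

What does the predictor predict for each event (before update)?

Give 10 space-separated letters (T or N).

Ev 1: PC=6 idx=0 pred=T actual=T -> ctr[0]=3
Ev 2: PC=6 idx=0 pred=T actual=T -> ctr[0]=3
Ev 3: PC=3 idx=0 pred=T actual=N -> ctr[0]=2
Ev 4: PC=5 idx=2 pred=T actual=N -> ctr[2]=1
Ev 5: PC=6 idx=0 pred=T actual=T -> ctr[0]=3
Ev 6: PC=3 idx=0 pred=T actual=N -> ctr[0]=2
Ev 7: PC=5 idx=2 pred=N actual=T -> ctr[2]=2
Ev 8: PC=5 idx=2 pred=T actual=T -> ctr[2]=3
Ev 9: PC=6 idx=0 pred=T actual=N -> ctr[0]=1
Ev 10: PC=5 idx=2 pred=T actual=T -> ctr[2]=3

Answer: T T T T T T N T T T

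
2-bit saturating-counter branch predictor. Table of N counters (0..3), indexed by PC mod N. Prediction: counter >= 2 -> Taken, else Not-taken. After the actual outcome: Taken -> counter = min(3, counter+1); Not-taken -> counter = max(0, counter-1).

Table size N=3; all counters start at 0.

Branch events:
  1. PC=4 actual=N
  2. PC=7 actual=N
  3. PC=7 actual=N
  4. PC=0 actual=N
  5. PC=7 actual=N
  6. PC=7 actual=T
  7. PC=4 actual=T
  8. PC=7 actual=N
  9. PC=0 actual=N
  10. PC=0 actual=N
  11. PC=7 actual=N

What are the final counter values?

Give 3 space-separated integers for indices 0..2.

Ev 1: PC=4 idx=1 pred=N actual=N -> ctr[1]=0
Ev 2: PC=7 idx=1 pred=N actual=N -> ctr[1]=0
Ev 3: PC=7 idx=1 pred=N actual=N -> ctr[1]=0
Ev 4: PC=0 idx=0 pred=N actual=N -> ctr[0]=0
Ev 5: PC=7 idx=1 pred=N actual=N -> ctr[1]=0
Ev 6: PC=7 idx=1 pred=N actual=T -> ctr[1]=1
Ev 7: PC=4 idx=1 pred=N actual=T -> ctr[1]=2
Ev 8: PC=7 idx=1 pred=T actual=N -> ctr[1]=1
Ev 9: PC=0 idx=0 pred=N actual=N -> ctr[0]=0
Ev 10: PC=0 idx=0 pred=N actual=N -> ctr[0]=0
Ev 11: PC=7 idx=1 pred=N actual=N -> ctr[1]=0

Answer: 0 0 0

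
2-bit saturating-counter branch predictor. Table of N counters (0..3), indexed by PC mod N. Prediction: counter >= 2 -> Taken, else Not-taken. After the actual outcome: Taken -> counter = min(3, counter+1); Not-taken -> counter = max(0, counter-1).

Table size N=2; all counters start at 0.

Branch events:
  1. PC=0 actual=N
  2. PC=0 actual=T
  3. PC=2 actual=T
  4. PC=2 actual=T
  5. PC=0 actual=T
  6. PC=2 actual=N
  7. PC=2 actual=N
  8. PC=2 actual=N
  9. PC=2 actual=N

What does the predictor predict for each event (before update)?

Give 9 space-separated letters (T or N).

Answer: N N N T T T T N N

Derivation:
Ev 1: PC=0 idx=0 pred=N actual=N -> ctr[0]=0
Ev 2: PC=0 idx=0 pred=N actual=T -> ctr[0]=1
Ev 3: PC=2 idx=0 pred=N actual=T -> ctr[0]=2
Ev 4: PC=2 idx=0 pred=T actual=T -> ctr[0]=3
Ev 5: PC=0 idx=0 pred=T actual=T -> ctr[0]=3
Ev 6: PC=2 idx=0 pred=T actual=N -> ctr[0]=2
Ev 7: PC=2 idx=0 pred=T actual=N -> ctr[0]=1
Ev 8: PC=2 idx=0 pred=N actual=N -> ctr[0]=0
Ev 9: PC=2 idx=0 pred=N actual=N -> ctr[0]=0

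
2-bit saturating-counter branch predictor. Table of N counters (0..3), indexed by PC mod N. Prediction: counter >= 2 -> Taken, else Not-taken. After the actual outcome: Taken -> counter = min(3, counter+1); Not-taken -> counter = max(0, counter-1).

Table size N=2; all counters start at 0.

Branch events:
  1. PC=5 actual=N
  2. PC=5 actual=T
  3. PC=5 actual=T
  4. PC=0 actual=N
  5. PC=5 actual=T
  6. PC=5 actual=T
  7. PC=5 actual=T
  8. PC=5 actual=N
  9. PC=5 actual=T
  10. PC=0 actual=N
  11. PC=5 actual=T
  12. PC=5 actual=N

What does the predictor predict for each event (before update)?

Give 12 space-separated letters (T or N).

Ev 1: PC=5 idx=1 pred=N actual=N -> ctr[1]=0
Ev 2: PC=5 idx=1 pred=N actual=T -> ctr[1]=1
Ev 3: PC=5 idx=1 pred=N actual=T -> ctr[1]=2
Ev 4: PC=0 idx=0 pred=N actual=N -> ctr[0]=0
Ev 5: PC=5 idx=1 pred=T actual=T -> ctr[1]=3
Ev 6: PC=5 idx=1 pred=T actual=T -> ctr[1]=3
Ev 7: PC=5 idx=1 pred=T actual=T -> ctr[1]=3
Ev 8: PC=5 idx=1 pred=T actual=N -> ctr[1]=2
Ev 9: PC=5 idx=1 pred=T actual=T -> ctr[1]=3
Ev 10: PC=0 idx=0 pred=N actual=N -> ctr[0]=0
Ev 11: PC=5 idx=1 pred=T actual=T -> ctr[1]=3
Ev 12: PC=5 idx=1 pred=T actual=N -> ctr[1]=2

Answer: N N N N T T T T T N T T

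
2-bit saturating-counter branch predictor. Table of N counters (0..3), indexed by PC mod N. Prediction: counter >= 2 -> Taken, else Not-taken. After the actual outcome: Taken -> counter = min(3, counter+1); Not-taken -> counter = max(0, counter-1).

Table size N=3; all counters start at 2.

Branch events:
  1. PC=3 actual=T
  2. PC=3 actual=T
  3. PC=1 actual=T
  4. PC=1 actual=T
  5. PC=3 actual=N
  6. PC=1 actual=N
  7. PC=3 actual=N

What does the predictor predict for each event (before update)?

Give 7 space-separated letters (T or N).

Answer: T T T T T T T

Derivation:
Ev 1: PC=3 idx=0 pred=T actual=T -> ctr[0]=3
Ev 2: PC=3 idx=0 pred=T actual=T -> ctr[0]=3
Ev 3: PC=1 idx=1 pred=T actual=T -> ctr[1]=3
Ev 4: PC=1 idx=1 pred=T actual=T -> ctr[1]=3
Ev 5: PC=3 idx=0 pred=T actual=N -> ctr[0]=2
Ev 6: PC=1 idx=1 pred=T actual=N -> ctr[1]=2
Ev 7: PC=3 idx=0 pred=T actual=N -> ctr[0]=1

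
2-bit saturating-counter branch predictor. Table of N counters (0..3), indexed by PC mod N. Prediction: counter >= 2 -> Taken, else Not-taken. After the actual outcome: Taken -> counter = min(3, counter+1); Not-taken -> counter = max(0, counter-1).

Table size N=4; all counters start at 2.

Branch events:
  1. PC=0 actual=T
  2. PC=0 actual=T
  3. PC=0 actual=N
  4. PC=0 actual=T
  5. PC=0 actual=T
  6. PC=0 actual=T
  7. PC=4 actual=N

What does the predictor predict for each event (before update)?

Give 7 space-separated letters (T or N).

Ev 1: PC=0 idx=0 pred=T actual=T -> ctr[0]=3
Ev 2: PC=0 idx=0 pred=T actual=T -> ctr[0]=3
Ev 3: PC=0 idx=0 pred=T actual=N -> ctr[0]=2
Ev 4: PC=0 idx=0 pred=T actual=T -> ctr[0]=3
Ev 5: PC=0 idx=0 pred=T actual=T -> ctr[0]=3
Ev 6: PC=0 idx=0 pred=T actual=T -> ctr[0]=3
Ev 7: PC=4 idx=0 pred=T actual=N -> ctr[0]=2

Answer: T T T T T T T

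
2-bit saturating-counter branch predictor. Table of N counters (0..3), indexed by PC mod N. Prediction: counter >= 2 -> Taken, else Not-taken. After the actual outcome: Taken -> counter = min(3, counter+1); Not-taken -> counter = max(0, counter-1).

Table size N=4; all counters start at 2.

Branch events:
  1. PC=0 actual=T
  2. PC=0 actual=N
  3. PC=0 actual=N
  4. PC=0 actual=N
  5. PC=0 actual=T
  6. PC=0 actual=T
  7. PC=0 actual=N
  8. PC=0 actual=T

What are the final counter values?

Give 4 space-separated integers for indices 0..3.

Ev 1: PC=0 idx=0 pred=T actual=T -> ctr[0]=3
Ev 2: PC=0 idx=0 pred=T actual=N -> ctr[0]=2
Ev 3: PC=0 idx=0 pred=T actual=N -> ctr[0]=1
Ev 4: PC=0 idx=0 pred=N actual=N -> ctr[0]=0
Ev 5: PC=0 idx=0 pred=N actual=T -> ctr[0]=1
Ev 6: PC=0 idx=0 pred=N actual=T -> ctr[0]=2
Ev 7: PC=0 idx=0 pred=T actual=N -> ctr[0]=1
Ev 8: PC=0 idx=0 pred=N actual=T -> ctr[0]=2

Answer: 2 2 2 2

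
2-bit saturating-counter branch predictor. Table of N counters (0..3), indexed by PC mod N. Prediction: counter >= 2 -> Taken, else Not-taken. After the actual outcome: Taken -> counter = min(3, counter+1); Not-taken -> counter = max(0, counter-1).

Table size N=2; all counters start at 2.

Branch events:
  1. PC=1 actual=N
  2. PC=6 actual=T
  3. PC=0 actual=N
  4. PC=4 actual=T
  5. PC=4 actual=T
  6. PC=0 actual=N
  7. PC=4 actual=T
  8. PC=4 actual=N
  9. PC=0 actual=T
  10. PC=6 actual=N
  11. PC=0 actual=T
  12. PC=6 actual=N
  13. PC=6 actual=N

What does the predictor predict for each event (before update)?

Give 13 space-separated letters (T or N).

Answer: T T T T T T T T T T T T T

Derivation:
Ev 1: PC=1 idx=1 pred=T actual=N -> ctr[1]=1
Ev 2: PC=6 idx=0 pred=T actual=T -> ctr[0]=3
Ev 3: PC=0 idx=0 pred=T actual=N -> ctr[0]=2
Ev 4: PC=4 idx=0 pred=T actual=T -> ctr[0]=3
Ev 5: PC=4 idx=0 pred=T actual=T -> ctr[0]=3
Ev 6: PC=0 idx=0 pred=T actual=N -> ctr[0]=2
Ev 7: PC=4 idx=0 pred=T actual=T -> ctr[0]=3
Ev 8: PC=4 idx=0 pred=T actual=N -> ctr[0]=2
Ev 9: PC=0 idx=0 pred=T actual=T -> ctr[0]=3
Ev 10: PC=6 idx=0 pred=T actual=N -> ctr[0]=2
Ev 11: PC=0 idx=0 pred=T actual=T -> ctr[0]=3
Ev 12: PC=6 idx=0 pred=T actual=N -> ctr[0]=2
Ev 13: PC=6 idx=0 pred=T actual=N -> ctr[0]=1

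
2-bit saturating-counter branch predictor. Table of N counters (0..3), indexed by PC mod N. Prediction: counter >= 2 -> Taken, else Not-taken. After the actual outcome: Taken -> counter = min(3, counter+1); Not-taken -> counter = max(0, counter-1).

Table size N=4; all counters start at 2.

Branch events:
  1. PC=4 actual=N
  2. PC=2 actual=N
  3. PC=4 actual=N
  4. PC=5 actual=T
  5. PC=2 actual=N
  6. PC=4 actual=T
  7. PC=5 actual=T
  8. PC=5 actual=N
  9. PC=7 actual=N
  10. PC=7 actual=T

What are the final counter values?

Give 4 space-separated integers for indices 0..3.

Ev 1: PC=4 idx=0 pred=T actual=N -> ctr[0]=1
Ev 2: PC=2 idx=2 pred=T actual=N -> ctr[2]=1
Ev 3: PC=4 idx=0 pred=N actual=N -> ctr[0]=0
Ev 4: PC=5 idx=1 pred=T actual=T -> ctr[1]=3
Ev 5: PC=2 idx=2 pred=N actual=N -> ctr[2]=0
Ev 6: PC=4 idx=0 pred=N actual=T -> ctr[0]=1
Ev 7: PC=5 idx=1 pred=T actual=T -> ctr[1]=3
Ev 8: PC=5 idx=1 pred=T actual=N -> ctr[1]=2
Ev 9: PC=7 idx=3 pred=T actual=N -> ctr[3]=1
Ev 10: PC=7 idx=3 pred=N actual=T -> ctr[3]=2

Answer: 1 2 0 2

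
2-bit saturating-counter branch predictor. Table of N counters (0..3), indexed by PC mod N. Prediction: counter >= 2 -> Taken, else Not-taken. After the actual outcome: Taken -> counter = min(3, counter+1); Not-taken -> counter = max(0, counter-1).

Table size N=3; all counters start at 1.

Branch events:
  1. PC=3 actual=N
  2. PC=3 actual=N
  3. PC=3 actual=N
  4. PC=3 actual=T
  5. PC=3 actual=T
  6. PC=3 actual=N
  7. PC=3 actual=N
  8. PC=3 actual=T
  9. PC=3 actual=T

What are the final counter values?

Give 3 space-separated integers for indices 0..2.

Answer: 2 1 1

Derivation:
Ev 1: PC=3 idx=0 pred=N actual=N -> ctr[0]=0
Ev 2: PC=3 idx=0 pred=N actual=N -> ctr[0]=0
Ev 3: PC=3 idx=0 pred=N actual=N -> ctr[0]=0
Ev 4: PC=3 idx=0 pred=N actual=T -> ctr[0]=1
Ev 5: PC=3 idx=0 pred=N actual=T -> ctr[0]=2
Ev 6: PC=3 idx=0 pred=T actual=N -> ctr[0]=1
Ev 7: PC=3 idx=0 pred=N actual=N -> ctr[0]=0
Ev 8: PC=3 idx=0 pred=N actual=T -> ctr[0]=1
Ev 9: PC=3 idx=0 pred=N actual=T -> ctr[0]=2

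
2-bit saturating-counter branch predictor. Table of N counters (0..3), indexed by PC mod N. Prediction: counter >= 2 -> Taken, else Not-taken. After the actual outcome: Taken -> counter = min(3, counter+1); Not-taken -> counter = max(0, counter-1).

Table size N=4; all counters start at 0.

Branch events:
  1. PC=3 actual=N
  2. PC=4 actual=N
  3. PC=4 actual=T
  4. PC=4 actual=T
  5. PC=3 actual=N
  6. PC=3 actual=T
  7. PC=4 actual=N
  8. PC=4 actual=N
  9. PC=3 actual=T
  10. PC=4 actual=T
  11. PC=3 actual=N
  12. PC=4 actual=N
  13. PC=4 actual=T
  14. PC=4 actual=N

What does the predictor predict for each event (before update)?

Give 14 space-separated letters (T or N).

Answer: N N N N N N T N N N T N N N

Derivation:
Ev 1: PC=3 idx=3 pred=N actual=N -> ctr[3]=0
Ev 2: PC=4 idx=0 pred=N actual=N -> ctr[0]=0
Ev 3: PC=4 idx=0 pred=N actual=T -> ctr[0]=1
Ev 4: PC=4 idx=0 pred=N actual=T -> ctr[0]=2
Ev 5: PC=3 idx=3 pred=N actual=N -> ctr[3]=0
Ev 6: PC=3 idx=3 pred=N actual=T -> ctr[3]=1
Ev 7: PC=4 idx=0 pred=T actual=N -> ctr[0]=1
Ev 8: PC=4 idx=0 pred=N actual=N -> ctr[0]=0
Ev 9: PC=3 idx=3 pred=N actual=T -> ctr[3]=2
Ev 10: PC=4 idx=0 pred=N actual=T -> ctr[0]=1
Ev 11: PC=3 idx=3 pred=T actual=N -> ctr[3]=1
Ev 12: PC=4 idx=0 pred=N actual=N -> ctr[0]=0
Ev 13: PC=4 idx=0 pred=N actual=T -> ctr[0]=1
Ev 14: PC=4 idx=0 pred=N actual=N -> ctr[0]=0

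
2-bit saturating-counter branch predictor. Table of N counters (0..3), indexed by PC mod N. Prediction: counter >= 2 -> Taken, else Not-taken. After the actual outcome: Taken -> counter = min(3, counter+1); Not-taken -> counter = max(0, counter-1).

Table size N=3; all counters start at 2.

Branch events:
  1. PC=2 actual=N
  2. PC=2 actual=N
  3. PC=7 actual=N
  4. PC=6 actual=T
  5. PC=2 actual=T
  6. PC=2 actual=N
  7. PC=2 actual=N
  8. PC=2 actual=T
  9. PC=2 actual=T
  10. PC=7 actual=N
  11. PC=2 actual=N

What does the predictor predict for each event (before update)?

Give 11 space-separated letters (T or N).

Ev 1: PC=2 idx=2 pred=T actual=N -> ctr[2]=1
Ev 2: PC=2 idx=2 pred=N actual=N -> ctr[2]=0
Ev 3: PC=7 idx=1 pred=T actual=N -> ctr[1]=1
Ev 4: PC=6 idx=0 pred=T actual=T -> ctr[0]=3
Ev 5: PC=2 idx=2 pred=N actual=T -> ctr[2]=1
Ev 6: PC=2 idx=2 pred=N actual=N -> ctr[2]=0
Ev 7: PC=2 idx=2 pred=N actual=N -> ctr[2]=0
Ev 8: PC=2 idx=2 pred=N actual=T -> ctr[2]=1
Ev 9: PC=2 idx=2 pred=N actual=T -> ctr[2]=2
Ev 10: PC=7 idx=1 pred=N actual=N -> ctr[1]=0
Ev 11: PC=2 idx=2 pred=T actual=N -> ctr[2]=1

Answer: T N T T N N N N N N T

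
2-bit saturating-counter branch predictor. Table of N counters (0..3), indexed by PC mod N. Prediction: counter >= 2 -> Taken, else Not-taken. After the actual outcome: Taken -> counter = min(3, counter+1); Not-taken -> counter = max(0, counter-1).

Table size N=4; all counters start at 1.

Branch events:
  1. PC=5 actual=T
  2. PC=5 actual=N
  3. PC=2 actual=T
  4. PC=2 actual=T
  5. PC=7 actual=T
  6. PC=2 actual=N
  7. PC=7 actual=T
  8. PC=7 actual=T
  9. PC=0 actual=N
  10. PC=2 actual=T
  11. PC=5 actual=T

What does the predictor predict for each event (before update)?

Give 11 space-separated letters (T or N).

Answer: N T N T N T T T N T N

Derivation:
Ev 1: PC=5 idx=1 pred=N actual=T -> ctr[1]=2
Ev 2: PC=5 idx=1 pred=T actual=N -> ctr[1]=1
Ev 3: PC=2 idx=2 pred=N actual=T -> ctr[2]=2
Ev 4: PC=2 idx=2 pred=T actual=T -> ctr[2]=3
Ev 5: PC=7 idx=3 pred=N actual=T -> ctr[3]=2
Ev 6: PC=2 idx=2 pred=T actual=N -> ctr[2]=2
Ev 7: PC=7 idx=3 pred=T actual=T -> ctr[3]=3
Ev 8: PC=7 idx=3 pred=T actual=T -> ctr[3]=3
Ev 9: PC=0 idx=0 pred=N actual=N -> ctr[0]=0
Ev 10: PC=2 idx=2 pred=T actual=T -> ctr[2]=3
Ev 11: PC=5 idx=1 pred=N actual=T -> ctr[1]=2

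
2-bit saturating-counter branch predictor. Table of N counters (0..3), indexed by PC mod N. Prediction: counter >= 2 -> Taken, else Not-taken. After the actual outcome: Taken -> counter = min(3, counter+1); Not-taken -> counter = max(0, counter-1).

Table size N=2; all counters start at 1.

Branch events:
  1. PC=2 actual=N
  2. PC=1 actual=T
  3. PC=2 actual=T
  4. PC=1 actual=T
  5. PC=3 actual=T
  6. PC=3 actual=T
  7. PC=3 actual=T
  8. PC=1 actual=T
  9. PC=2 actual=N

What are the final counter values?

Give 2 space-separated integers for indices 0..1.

Answer: 0 3

Derivation:
Ev 1: PC=2 idx=0 pred=N actual=N -> ctr[0]=0
Ev 2: PC=1 idx=1 pred=N actual=T -> ctr[1]=2
Ev 3: PC=2 idx=0 pred=N actual=T -> ctr[0]=1
Ev 4: PC=1 idx=1 pred=T actual=T -> ctr[1]=3
Ev 5: PC=3 idx=1 pred=T actual=T -> ctr[1]=3
Ev 6: PC=3 idx=1 pred=T actual=T -> ctr[1]=3
Ev 7: PC=3 idx=1 pred=T actual=T -> ctr[1]=3
Ev 8: PC=1 idx=1 pred=T actual=T -> ctr[1]=3
Ev 9: PC=2 idx=0 pred=N actual=N -> ctr[0]=0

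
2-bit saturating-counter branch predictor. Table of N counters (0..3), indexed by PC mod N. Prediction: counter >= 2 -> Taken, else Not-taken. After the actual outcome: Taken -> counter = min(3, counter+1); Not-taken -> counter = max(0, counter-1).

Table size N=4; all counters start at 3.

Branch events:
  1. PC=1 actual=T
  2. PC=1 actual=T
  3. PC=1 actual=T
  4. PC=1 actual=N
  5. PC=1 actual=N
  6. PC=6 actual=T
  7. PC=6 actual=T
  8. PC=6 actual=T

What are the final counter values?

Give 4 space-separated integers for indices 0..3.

Ev 1: PC=1 idx=1 pred=T actual=T -> ctr[1]=3
Ev 2: PC=1 idx=1 pred=T actual=T -> ctr[1]=3
Ev 3: PC=1 idx=1 pred=T actual=T -> ctr[1]=3
Ev 4: PC=1 idx=1 pred=T actual=N -> ctr[1]=2
Ev 5: PC=1 idx=1 pred=T actual=N -> ctr[1]=1
Ev 6: PC=6 idx=2 pred=T actual=T -> ctr[2]=3
Ev 7: PC=6 idx=2 pred=T actual=T -> ctr[2]=3
Ev 8: PC=6 idx=2 pred=T actual=T -> ctr[2]=3

Answer: 3 1 3 3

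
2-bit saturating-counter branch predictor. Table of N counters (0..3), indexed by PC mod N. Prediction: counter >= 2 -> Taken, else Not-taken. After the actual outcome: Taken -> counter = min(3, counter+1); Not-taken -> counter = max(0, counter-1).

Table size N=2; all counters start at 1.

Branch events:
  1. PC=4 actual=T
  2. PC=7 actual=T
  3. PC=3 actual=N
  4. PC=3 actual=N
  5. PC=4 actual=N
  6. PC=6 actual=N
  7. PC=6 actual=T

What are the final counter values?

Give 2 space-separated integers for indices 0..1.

Ev 1: PC=4 idx=0 pred=N actual=T -> ctr[0]=2
Ev 2: PC=7 idx=1 pred=N actual=T -> ctr[1]=2
Ev 3: PC=3 idx=1 pred=T actual=N -> ctr[1]=1
Ev 4: PC=3 idx=1 pred=N actual=N -> ctr[1]=0
Ev 5: PC=4 idx=0 pred=T actual=N -> ctr[0]=1
Ev 6: PC=6 idx=0 pred=N actual=N -> ctr[0]=0
Ev 7: PC=6 idx=0 pred=N actual=T -> ctr[0]=1

Answer: 1 0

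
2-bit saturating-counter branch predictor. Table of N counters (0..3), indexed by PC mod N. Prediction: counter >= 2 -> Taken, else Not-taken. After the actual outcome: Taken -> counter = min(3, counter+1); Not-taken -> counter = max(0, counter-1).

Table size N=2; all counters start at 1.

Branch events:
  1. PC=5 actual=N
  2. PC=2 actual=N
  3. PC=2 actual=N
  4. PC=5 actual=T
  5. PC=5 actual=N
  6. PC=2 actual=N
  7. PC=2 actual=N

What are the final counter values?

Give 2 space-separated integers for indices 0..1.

Ev 1: PC=5 idx=1 pred=N actual=N -> ctr[1]=0
Ev 2: PC=2 idx=0 pred=N actual=N -> ctr[0]=0
Ev 3: PC=2 idx=0 pred=N actual=N -> ctr[0]=0
Ev 4: PC=5 idx=1 pred=N actual=T -> ctr[1]=1
Ev 5: PC=5 idx=1 pred=N actual=N -> ctr[1]=0
Ev 6: PC=2 idx=0 pred=N actual=N -> ctr[0]=0
Ev 7: PC=2 idx=0 pred=N actual=N -> ctr[0]=0

Answer: 0 0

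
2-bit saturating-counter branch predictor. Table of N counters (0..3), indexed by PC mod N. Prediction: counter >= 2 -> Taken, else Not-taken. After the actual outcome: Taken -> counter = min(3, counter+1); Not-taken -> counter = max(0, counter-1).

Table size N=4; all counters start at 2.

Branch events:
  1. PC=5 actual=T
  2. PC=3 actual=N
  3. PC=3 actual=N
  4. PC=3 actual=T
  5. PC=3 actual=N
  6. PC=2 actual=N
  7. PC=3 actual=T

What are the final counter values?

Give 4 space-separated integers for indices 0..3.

Ev 1: PC=5 idx=1 pred=T actual=T -> ctr[1]=3
Ev 2: PC=3 idx=3 pred=T actual=N -> ctr[3]=1
Ev 3: PC=3 idx=3 pred=N actual=N -> ctr[3]=0
Ev 4: PC=3 idx=3 pred=N actual=T -> ctr[3]=1
Ev 5: PC=3 idx=3 pred=N actual=N -> ctr[3]=0
Ev 6: PC=2 idx=2 pred=T actual=N -> ctr[2]=1
Ev 7: PC=3 idx=3 pred=N actual=T -> ctr[3]=1

Answer: 2 3 1 1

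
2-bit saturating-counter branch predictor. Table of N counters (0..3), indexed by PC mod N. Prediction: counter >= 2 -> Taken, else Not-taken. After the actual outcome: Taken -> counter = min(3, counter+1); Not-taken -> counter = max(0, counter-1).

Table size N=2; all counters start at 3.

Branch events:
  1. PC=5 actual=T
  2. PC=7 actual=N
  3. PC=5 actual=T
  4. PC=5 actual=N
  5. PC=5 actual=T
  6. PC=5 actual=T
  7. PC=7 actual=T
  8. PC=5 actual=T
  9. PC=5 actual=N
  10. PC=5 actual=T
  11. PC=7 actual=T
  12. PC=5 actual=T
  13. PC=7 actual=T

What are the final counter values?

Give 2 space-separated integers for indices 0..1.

Ev 1: PC=5 idx=1 pred=T actual=T -> ctr[1]=3
Ev 2: PC=7 idx=1 pred=T actual=N -> ctr[1]=2
Ev 3: PC=5 idx=1 pred=T actual=T -> ctr[1]=3
Ev 4: PC=5 idx=1 pred=T actual=N -> ctr[1]=2
Ev 5: PC=5 idx=1 pred=T actual=T -> ctr[1]=3
Ev 6: PC=5 idx=1 pred=T actual=T -> ctr[1]=3
Ev 7: PC=7 idx=1 pred=T actual=T -> ctr[1]=3
Ev 8: PC=5 idx=1 pred=T actual=T -> ctr[1]=3
Ev 9: PC=5 idx=1 pred=T actual=N -> ctr[1]=2
Ev 10: PC=5 idx=1 pred=T actual=T -> ctr[1]=3
Ev 11: PC=7 idx=1 pred=T actual=T -> ctr[1]=3
Ev 12: PC=5 idx=1 pred=T actual=T -> ctr[1]=3
Ev 13: PC=7 idx=1 pred=T actual=T -> ctr[1]=3

Answer: 3 3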